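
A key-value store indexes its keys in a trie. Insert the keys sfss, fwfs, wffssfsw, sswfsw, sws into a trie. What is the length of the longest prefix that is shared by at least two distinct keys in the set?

1

The deepest shared node is where two words last agree before diverging.
e.g. "sfss" and "sswfsw" share the prefix "s" of length 1; no pair shares a longer one.
Longest shared-prefix length: 1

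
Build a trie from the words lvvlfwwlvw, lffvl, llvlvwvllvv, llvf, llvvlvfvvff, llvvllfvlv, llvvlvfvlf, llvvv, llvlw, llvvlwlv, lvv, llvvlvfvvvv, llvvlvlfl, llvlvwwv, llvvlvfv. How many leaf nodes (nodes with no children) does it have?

Leaves are exactly the stored words that no other stored word extends.
Those words: "lffvl", "llvf", "llvlvwvllvv", "llvlvwwv", "llvlw", "llvvllfvlv", "llvvlvfvlf", "llvvlvfvvff", "llvvlvfvvvv", "llvvlvlfl", "llvvlwlv", "llvvv", "lvvlfwwlvw"
Leaf count: 13

13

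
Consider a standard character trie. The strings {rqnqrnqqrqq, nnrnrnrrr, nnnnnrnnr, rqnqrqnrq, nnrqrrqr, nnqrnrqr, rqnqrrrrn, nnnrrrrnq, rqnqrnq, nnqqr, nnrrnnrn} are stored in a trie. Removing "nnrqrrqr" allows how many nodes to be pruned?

5

Walk "nnrqrrqr" from the leaf back toward the root, removing each node that no remaining word uses.
The suffix "qrrqr" (5 nodes) is used only by "nnrqrrqr"; the node for "nnr" still has the child "n", so pruning stops there.
Nodes removed: 5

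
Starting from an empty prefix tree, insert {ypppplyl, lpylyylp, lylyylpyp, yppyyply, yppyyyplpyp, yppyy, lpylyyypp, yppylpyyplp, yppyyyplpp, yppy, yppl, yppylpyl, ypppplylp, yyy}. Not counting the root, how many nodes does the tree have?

51

Trace insertions, counting only characters that open a new branch:
  "ypppplyl" → 8 new (y, p, p, p, p, l, y, l)
  "lpylyylp" → 8 new (l, p, y, l, y, y, l, p)
  "lylyylpyp" → prefix "l" already present; 8 new (y, l, y, y, l, p, y, p)
  "yppyyply" → prefix "ypp" already present; 5 new (y, y, p, l, y)
  "yppyyyplpyp" → prefix "yppyy" already present; 6 new (y, p, l, p, y, p)
  "yppyy" → prefix "yppyy" already present; 0 new (none)
  "lpylyyypp" → prefix "lpylyy" already present; 3 new (y, p, p)
  "yppylpyyplp" → prefix "yppy" already present; 7 new (l, p, y, y, p, l, p)
  "yppyyyplpp" → prefix "yppyyyplp" already present; 1 new (p)
  "yppy" → prefix "yppy" already present; 0 new (none)
  "yppl" → prefix "ypp" already present; 1 new (l)
  "yppylpyl" → prefix "yppylpy" already present; 1 new (l)
  "ypppplylp" → prefix "ypppplyl" already present; 1 new (p)
  "yyy" → prefix "y" already present; 2 new (y, y)
Total nodes = 8 + 8 + 8 + 5 + 6 + 0 + 3 + 7 + 1 + 0 + 1 + 1 + 1 + 2 = 51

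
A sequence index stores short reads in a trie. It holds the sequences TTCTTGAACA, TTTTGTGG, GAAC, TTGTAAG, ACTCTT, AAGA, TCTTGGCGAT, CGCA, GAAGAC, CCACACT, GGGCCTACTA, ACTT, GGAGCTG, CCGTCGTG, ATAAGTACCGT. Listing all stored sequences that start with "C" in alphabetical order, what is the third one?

Words with prefix "C", in lexicographic order: "CCACACT", "CCGTCGTG", "CGCA"
The 3rd is CGCA.

CGCA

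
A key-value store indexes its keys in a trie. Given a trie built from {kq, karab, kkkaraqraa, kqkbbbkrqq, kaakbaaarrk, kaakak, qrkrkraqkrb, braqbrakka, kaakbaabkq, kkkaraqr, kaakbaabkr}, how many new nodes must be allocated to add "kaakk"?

The longest prefix of "kaakk" already in the trie is "kaak" (length 4).
Each of the 1 remaining characters creates one node.

1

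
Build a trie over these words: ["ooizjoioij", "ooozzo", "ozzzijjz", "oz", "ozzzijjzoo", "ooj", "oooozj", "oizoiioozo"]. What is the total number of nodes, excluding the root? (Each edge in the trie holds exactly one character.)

36

Count nodes per top-level branch (shared prefixes stored once):
  'o'-branch (oizoiioozo, ooizjoioij, ooj, oooozj, ooozzo, oz, ozzzijjz, ozzzijjzoo): 36 nodes
Sum: 36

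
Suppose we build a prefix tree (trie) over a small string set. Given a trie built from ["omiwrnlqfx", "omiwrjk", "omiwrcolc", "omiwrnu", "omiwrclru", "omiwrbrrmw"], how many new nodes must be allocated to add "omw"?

1

Walking "omw" from the root, the first 2 characters ("om") follow existing edges; "w" is the first miss.
Each of the 1 remaining characters creates one node.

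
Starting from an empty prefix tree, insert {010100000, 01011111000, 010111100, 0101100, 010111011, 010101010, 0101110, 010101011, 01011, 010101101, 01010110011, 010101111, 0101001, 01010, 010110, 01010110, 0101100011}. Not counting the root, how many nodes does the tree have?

Count nodes per top-level branch (shared prefixes stored once):
  '0'-branch (01010, 010100000, 0101001, 010101010, 010101011, 01010110, 01010110011, 010101101, 010101111, 01011, 010110, 0101100, 0101100011, 0101110, 010111011, 010111100, 01011111000): 40 nodes
Sum: 40

40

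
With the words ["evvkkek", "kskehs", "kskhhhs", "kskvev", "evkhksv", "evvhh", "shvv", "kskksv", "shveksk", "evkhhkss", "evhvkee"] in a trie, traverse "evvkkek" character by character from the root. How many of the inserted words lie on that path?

1

Traverse "evvkkek" character by character; count nodes along the way that are marked as word ends.
Prefixes of the query that are stored words: "evvkkek"
Count: 1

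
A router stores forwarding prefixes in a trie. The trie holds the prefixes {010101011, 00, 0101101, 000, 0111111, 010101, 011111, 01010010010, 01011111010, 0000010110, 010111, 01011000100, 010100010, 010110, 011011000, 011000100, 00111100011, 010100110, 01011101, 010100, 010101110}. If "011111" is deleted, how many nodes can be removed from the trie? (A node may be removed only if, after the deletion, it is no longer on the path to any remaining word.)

After clearing the end-marker at "011111", prune upward until reaching a node still needed by another word.
Every node on "011111" is still needed (e.g. by "0111111"), so nothing is freed.
Nodes removed: 0

0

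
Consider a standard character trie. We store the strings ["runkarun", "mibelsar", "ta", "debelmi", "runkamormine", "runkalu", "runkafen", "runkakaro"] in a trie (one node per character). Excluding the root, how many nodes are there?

Insert word by word; a character creates a node only if that edge doesn't already exist:
  "runkarun" → 8 new (r, u, n, k, a, r, u, n)
  "mibelsar" → 8 new (m, i, b, e, l, s, a, r)
  "ta" → 2 new (t, a)
  "debelmi" → 7 new (d, e, b, e, l, m, i)
  "runkamormine" → prefix "runka" already present; 7 new (m, o, r, m, i, n, e)
  "runkalu" → prefix "runka" already present; 2 new (l, u)
  "runkafen" → prefix "runka" already present; 3 new (f, e, n)
  "runkakaro" → prefix "runka" already present; 4 new (k, a, r, o)
Total nodes = 8 + 8 + 2 + 7 + 7 + 2 + 3 + 4 = 41

41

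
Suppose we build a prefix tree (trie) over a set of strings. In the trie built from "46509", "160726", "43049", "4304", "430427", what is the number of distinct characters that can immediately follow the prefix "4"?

2

The children of the "4" node are the distinct next characters among strings starting with "4".
Characters that immediately follow "4" among the stored strings: {3, 6}.
That node has 2 child edges.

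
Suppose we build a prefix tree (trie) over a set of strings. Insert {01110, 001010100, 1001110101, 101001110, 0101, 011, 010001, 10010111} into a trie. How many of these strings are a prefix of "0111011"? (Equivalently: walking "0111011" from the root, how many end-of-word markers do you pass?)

Walk "0111011" from the root; an end-of-word marker is hit whenever a stored word is a prefix of "0111011".
Prefixes of the query that are stored words: "011", "01110"
Count: 2

2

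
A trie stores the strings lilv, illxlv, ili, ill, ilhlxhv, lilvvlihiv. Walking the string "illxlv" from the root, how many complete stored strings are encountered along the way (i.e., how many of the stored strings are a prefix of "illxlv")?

Walk "illxlv" from the root; an end-of-word marker is hit whenever a stored word is a prefix of "illxlv".
Prefixes of the query that are stored words: "ill", "illxlv"
Count: 2

2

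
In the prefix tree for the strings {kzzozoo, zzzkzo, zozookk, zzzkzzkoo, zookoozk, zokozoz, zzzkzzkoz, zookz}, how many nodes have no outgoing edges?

A leaf is a node with no children — equivalently, the end of a word that is not a proper prefix of any other stored word.
Those words: "kzzozoo", "zokozoz", "zookoozk", "zookz", "zozookk", "zzzkzo", "zzzkzzkoo", "zzzkzzkoz"
Leaf count: 8

8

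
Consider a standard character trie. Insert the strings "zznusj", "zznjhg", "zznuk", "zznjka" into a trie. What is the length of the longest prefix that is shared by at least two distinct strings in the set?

4

Look for the deepest trie node that still has at least two words in its subtree.
e.g. "zznjhg" and "zznjka" share the prefix "zznj" of length 4; no pair shares a longer one.
Longest shared-prefix length: 4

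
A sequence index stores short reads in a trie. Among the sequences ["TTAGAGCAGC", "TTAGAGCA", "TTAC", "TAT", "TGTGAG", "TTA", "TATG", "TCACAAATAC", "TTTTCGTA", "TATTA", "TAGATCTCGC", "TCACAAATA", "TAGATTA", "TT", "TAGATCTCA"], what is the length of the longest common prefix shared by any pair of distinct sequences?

Equivalently: take the maximum, over all pairs, of their longest common prefix length.
e.g. "TCACAAATA" and "TCACAAATAC" share the prefix "TCACAAATA" of length 9; no pair shares a longer one.
Longest shared-prefix length: 9

9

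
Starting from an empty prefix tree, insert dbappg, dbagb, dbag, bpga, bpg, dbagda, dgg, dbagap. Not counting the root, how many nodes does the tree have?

18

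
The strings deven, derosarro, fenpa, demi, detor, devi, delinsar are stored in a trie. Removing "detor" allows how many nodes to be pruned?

Walk "detor" from the leaf back toward the root, removing each node that no remaining word uses.
The suffix "tor" (3 nodes) is used only by "detor"; the node for "de" still has the child "v", so pruning stops there.
Nodes removed: 3

3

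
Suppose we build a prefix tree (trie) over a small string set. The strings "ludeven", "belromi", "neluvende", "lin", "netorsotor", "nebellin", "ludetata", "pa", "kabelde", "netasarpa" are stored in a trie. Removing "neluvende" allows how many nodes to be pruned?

Walk "neluvende" from the leaf back toward the root, removing each node that no remaining word uses.
The suffix "luvende" (7 nodes) is used only by "neluvende"; the node for "ne" still has the child "t", so pruning stops there.
Nodes removed: 7

7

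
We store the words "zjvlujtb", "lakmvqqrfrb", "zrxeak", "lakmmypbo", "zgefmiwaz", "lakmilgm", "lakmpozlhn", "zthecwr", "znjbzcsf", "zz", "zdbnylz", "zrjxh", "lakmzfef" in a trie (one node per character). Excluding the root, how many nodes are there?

74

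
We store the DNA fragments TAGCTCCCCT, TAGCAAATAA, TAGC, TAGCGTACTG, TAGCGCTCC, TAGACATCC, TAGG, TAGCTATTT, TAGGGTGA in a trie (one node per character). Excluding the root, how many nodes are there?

Insert word by word; a character creates a node only if that edge doesn't already exist:
  "TAGCTCCCCT" → 10 new (T, A, G, C, T, C, C, C, C, T)
  "TAGCAAATAA" → prefix "TAGC" already present; 6 new (A, A, A, T, A, A)
  "TAGC" → prefix "TAGC" already present; 0 new (none)
  "TAGCGTACTG" → prefix "TAGC" already present; 6 new (G, T, A, C, T, G)
  "TAGCGCTCC" → prefix "TAGCG" already present; 4 new (C, T, C, C)
  "TAGACATCC" → prefix "TAG" already present; 6 new (A, C, A, T, C, C)
  "TAGG" → prefix "TAG" already present; 1 new (G)
  "TAGCTATTT" → prefix "TAGCT" already present; 4 new (A, T, T, T)
  "TAGGGTGA" → prefix "TAGG" already present; 4 new (G, T, G, A)
Total nodes = 10 + 6 + 0 + 6 + 4 + 6 + 1 + 4 + 4 = 41

41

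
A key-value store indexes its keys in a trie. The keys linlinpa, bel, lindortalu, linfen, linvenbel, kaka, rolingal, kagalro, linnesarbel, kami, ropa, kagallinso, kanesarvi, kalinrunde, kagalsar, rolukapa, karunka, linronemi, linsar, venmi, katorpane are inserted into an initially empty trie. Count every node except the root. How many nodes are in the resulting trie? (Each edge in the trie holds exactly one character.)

110

For each word, the new-node count is its length minus the longest prefix already in the trie:
  "linlinpa" → 8 new (l, i, n, l, i, n, p, a)
  "bel" → 3 new (b, e, l)
  "lindortalu" → prefix "lin" already present; 7 new (d, o, r, t, a, l, u)
  "linfen" → prefix "lin" already present; 3 new (f, e, n)
  "linvenbel" → prefix "lin" already present; 6 new (v, e, n, b, e, l)
  "kaka" → 4 new (k, a, k, a)
  "rolingal" → 8 new (r, o, l, i, n, g, a, l)
  "kagalro" → prefix "ka" already present; 5 new (g, a, l, r, o)
  "linnesarbel" → prefix "lin" already present; 8 new (n, e, s, a, r, b, e, l)
  "kami" → prefix "ka" already present; 2 new (m, i)
  "ropa" → prefix "ro" already present; 2 new (p, a)
  "kagallinso" → prefix "kagal" already present; 5 new (l, i, n, s, o)
  "kanesarvi" → prefix "ka" already present; 7 new (n, e, s, a, r, v, i)
  "kalinrunde" → prefix "ka" already present; 8 new (l, i, n, r, u, n, d, e)
  "kagalsar" → prefix "kagal" already present; 3 new (s, a, r)
  "rolukapa" → prefix "rol" already present; 5 new (u, k, a, p, a)
  "karunka" → prefix "ka" already present; 5 new (r, u, n, k, a)
  "linronemi" → prefix "lin" already present; 6 new (r, o, n, e, m, i)
  "linsar" → prefix "lin" already present; 3 new (s, a, r)
  "venmi" → 5 new (v, e, n, m, i)
  "katorpane" → prefix "ka" already present; 7 new (t, o, r, p, a, n, e)
Total nodes = 8 + 3 + 7 + 3 + 6 + 4 + 8 + 5 + 8 + 2 + 2 + 5 + 7 + 8 + 3 + 5 + 5 + 6 + 3 + 5 + 7 = 110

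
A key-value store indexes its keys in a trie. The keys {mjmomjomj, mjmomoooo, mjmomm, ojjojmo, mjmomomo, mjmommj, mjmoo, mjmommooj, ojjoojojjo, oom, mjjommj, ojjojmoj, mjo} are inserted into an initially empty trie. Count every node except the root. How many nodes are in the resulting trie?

43

Trace insertions, counting only characters that open a new branch:
  "mjmomjomj" → 9 new (m, j, m, o, m, j, o, m, j)
  "mjmomoooo" → prefix "mjmom" already present; 4 new (o, o, o, o)
  "mjmomm" → prefix "mjmom" already present; 1 new (m)
  "ojjojmo" → 7 new (o, j, j, o, j, m, o)
  "mjmomomo" → prefix "mjmomo" already present; 2 new (m, o)
  "mjmommj" → prefix "mjmomm" already present; 1 new (j)
  "mjmoo" → prefix "mjmo" already present; 1 new (o)
  "mjmommooj" → prefix "mjmomm" already present; 3 new (o, o, j)
  "ojjoojojjo" → prefix "ojjo" already present; 6 new (o, j, o, j, j, o)
  "oom" → prefix "o" already present; 2 new (o, m)
  "mjjommj" → prefix "mj" already present; 5 new (j, o, m, m, j)
  "ojjojmoj" → prefix "ojjojmo" already present; 1 new (j)
  "mjo" → prefix "mj" already present; 1 new (o)
Total nodes = 9 + 4 + 1 + 7 + 2 + 1 + 1 + 3 + 6 + 2 + 5 + 1 + 1 = 43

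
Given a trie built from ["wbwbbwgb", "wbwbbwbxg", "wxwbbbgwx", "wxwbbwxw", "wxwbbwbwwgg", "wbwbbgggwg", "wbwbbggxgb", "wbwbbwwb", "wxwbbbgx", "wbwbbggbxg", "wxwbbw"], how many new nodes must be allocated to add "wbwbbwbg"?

1

"wbwbbwb" is already a path in the trie; the remaining "g" must be added.
New nodes needed: |"wbwbbwbg"| − 7 = 8 − 7 = 1.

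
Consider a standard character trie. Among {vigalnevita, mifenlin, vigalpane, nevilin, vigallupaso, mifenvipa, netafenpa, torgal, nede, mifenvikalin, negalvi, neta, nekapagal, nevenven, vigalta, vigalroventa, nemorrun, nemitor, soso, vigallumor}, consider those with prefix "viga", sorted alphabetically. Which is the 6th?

Filter for "viga…" and sort: "vigallumor", "vigallupaso", "vigalnevita", "vigalpane", "vigalroventa", "vigalta"
Position 6: vigalta

vigalta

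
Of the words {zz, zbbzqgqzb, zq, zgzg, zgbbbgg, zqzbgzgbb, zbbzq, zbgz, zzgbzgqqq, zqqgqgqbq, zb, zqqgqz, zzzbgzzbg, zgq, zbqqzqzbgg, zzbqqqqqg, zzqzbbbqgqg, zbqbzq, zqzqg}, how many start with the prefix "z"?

19

Walk to "z"; the words in its subtree are exactly those with that prefix.
Words under "z": zb, zbbzq, zbbzqgqzb, zbgz, zbqbzq, zbqqzqzbgg, zgbbbgg, zgq, zgzg, zq, zqqgqgqbq, zqqgqz, zqzbgzgbb, zqzqg, zz, zzbqqqqqg, zzgbzgqqq, zzqzbbbqgqg, zzzbgzzbg
Count: 19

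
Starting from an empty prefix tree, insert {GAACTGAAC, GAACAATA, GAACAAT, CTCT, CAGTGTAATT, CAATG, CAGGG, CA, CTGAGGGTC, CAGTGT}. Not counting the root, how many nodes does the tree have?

38

Trie structure (* marks end of a word):
(root)
├─ C
│  ├─ A *
│  │  ├─ A
│  │  │  └─ T
│  │  │     └─ G *
│  │  └─ G
│  │     ├─ G
│  │     │  └─ G *
│  │     └─ T
│  │        └─ G
│  │           └─ T *
│  │              └─ A
│  │                 └─ A
│  │                    └─ T
│  │                       └─ T *
│  └─ T
│     ├─ C
│     │  └─ T *
│     └─ G
│        └─ A
│           └─ G
│              └─ G
│                 └─ G
│                    └─ T
│                       └─ C *
└─ G
   └─ A
      └─ A
         └─ C
            ├─ A
            │  └─ A
            │     └─ T *
            │        └─ A *
            └─ T
               └─ G
                  └─ A
                     └─ A
                        └─ C *
Counting every labelled node above: 38.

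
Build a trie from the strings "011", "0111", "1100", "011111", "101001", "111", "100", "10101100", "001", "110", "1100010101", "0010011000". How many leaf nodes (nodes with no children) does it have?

A leaf is a node with no children — equivalently, the end of a word that is not a proper prefix of any other stored word.
Those words: "0010011000", "011111", "100", "101001", "10101100", "1100010101", "111"
Leaf count: 7

7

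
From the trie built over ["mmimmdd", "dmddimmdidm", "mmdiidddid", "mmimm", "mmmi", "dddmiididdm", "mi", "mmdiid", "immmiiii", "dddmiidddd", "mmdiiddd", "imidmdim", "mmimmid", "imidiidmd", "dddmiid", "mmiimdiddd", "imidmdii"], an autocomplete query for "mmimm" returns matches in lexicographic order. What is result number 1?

Filter for "mmimm…" and sort: "mmimm", "mmimmdd", "mmimmid"
The 1st is mmimm.

mmimm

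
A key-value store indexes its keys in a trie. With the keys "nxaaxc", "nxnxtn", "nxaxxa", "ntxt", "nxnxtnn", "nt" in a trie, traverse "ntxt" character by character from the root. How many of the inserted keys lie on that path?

2

Walk "ntxt" from the root; an end-of-word marker is hit whenever a stored word is a prefix of "ntxt".
Prefixes of the query that are stored words: "nt", "ntxt"
Count: 2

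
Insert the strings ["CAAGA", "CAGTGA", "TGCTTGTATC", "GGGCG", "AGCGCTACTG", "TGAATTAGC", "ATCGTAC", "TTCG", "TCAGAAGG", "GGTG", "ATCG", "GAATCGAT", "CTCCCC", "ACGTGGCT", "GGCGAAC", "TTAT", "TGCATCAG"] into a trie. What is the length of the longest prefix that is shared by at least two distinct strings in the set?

Look for the deepest trie node that still has at least two words in its subtree.
e.g. "ATCG" and "ATCGTAC" share the prefix "ATCG" of length 4; no pair shares a longer one.
Longest shared-prefix length: 4

4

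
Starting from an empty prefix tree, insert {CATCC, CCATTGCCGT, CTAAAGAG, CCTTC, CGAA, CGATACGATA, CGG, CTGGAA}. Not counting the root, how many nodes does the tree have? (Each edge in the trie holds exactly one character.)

For each word, the new-node count is its length minus the longest prefix already in the trie:
  "CATCC" → 5 new (C, A, T, C, C)
  "CCATTGCCGT" → prefix "C" already present; 9 new (C, A, T, T, G, C, C, G, T)
  "CTAAAGAG" → prefix "C" already present; 7 new (T, A, A, A, G, A, G)
  "CCTTC" → prefix "CC" already present; 3 new (T, T, C)
  "CGAA" → prefix "C" already present; 3 new (G, A, A)
  "CGATACGATA" → prefix "CGA" already present; 7 new (T, A, C, G, A, T, A)
  "CGG" → prefix "CG" already present; 1 new (G)
  "CTGGAA" → prefix "CT" already present; 4 new (G, G, A, A)
Total nodes = 5 + 9 + 7 + 3 + 3 + 7 + 1 + 4 = 39

39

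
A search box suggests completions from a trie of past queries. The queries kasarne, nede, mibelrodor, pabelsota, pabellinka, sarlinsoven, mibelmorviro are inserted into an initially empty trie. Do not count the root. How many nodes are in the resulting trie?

53

Count nodes per top-level branch (shared prefixes stored once):
  'k'-branch (kasarne): 7 nodes
  'm'-branch (mibelmorviro, mibelrodor): 17 nodes
  'n'-branch (nede): 4 nodes
  'p'-branch (pabellinka, pabelsota): 14 nodes
  's'-branch (sarlinsoven): 11 nodes
Sum: 53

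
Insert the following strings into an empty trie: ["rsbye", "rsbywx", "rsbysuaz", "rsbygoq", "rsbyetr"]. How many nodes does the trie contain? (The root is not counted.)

Trace insertions, counting only characters that open a new branch:
  "rsbye" → 5 new (r, s, b, y, e)
  "rsbywx" → prefix "rsby" already present; 2 new (w, x)
  "rsbysuaz" → prefix "rsby" already present; 4 new (s, u, a, z)
  "rsbygoq" → prefix "rsby" already present; 3 new (g, o, q)
  "rsbyetr" → prefix "rsbye" already present; 2 new (t, r)
Total nodes = 5 + 2 + 4 + 3 + 2 = 16

16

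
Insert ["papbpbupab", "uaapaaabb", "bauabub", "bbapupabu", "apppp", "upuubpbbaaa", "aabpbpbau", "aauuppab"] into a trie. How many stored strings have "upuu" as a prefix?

1

Walk to "upuu"; the words in its subtree are exactly those with that prefix.
Words under "upuu": upuubpbbaaa
Count: 1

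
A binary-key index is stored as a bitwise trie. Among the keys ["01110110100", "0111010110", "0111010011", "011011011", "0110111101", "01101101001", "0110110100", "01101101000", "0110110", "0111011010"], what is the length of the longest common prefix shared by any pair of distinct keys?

10

The deepest shared node is where two words last agree before diverging.
e.g. "0110110100" and "01101101000" share the prefix "0110110100" of length 10; no pair shares a longer one.
Longest shared-prefix length: 10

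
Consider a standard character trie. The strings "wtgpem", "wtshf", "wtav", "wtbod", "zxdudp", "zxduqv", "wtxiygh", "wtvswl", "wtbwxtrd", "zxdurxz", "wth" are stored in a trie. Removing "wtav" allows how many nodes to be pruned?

2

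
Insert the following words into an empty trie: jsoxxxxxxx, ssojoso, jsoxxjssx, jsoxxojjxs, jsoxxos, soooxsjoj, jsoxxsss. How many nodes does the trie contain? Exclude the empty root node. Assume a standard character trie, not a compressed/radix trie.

38

For each word, the new-node count is its length minus the longest prefix already in the trie:
  "jsoxxxxxxx" → 10 new (j, s, o, x, x, x, x, x, x, x)
  "ssojoso" → 7 new (s, s, o, j, o, s, o)
  "jsoxxjssx" → prefix "jsoxx" already present; 4 new (j, s, s, x)
  "jsoxxojjxs" → prefix "jsoxx" already present; 5 new (o, j, j, x, s)
  "jsoxxos" → prefix "jsoxxo" already present; 1 new (s)
  "soooxsjoj" → prefix "s" already present; 8 new (o, o, o, x, s, j, o, j)
  "jsoxxsss" → prefix "jsoxx" already present; 3 new (s, s, s)
Total nodes = 10 + 7 + 4 + 5 + 1 + 8 + 3 = 38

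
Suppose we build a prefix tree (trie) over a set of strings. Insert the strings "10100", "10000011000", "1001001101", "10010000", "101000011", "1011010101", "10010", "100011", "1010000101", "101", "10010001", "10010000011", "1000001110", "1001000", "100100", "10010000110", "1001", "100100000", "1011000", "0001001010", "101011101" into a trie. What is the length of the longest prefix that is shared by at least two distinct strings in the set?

The deepest shared node is where two words last agree before diverging.
"100100000" and "10010000011" agree on "100100000" (9 characters) before diverging; nothing deeper is shared.
Longest shared-prefix length: 9

9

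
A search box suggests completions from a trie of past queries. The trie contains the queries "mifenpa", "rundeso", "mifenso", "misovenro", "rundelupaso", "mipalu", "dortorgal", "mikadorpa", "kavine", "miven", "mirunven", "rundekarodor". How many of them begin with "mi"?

Traverse to the node for "mi", then collect every word in that subtree.
Words under "mi": mifenpa, mifenso, mikadorpa, mipalu, mirunven, misovenro, miven
Count: 7

7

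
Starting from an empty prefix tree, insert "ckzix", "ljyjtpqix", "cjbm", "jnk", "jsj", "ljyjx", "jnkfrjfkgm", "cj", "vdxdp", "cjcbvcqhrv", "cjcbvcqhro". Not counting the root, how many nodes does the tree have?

44

Insert word by word; a character creates a node only if that edge doesn't already exist:
  "ckzix" → 5 new (c, k, z, i, x)
  "ljyjtpqix" → 9 new (l, j, y, j, t, p, q, i, x)
  "cjbm" → prefix "c" already present; 3 new (j, b, m)
  "jnk" → 3 new (j, n, k)
  "jsj" → prefix "j" already present; 2 new (s, j)
  "ljyjx" → prefix "ljyj" already present; 1 new (x)
  "jnkfrjfkgm" → prefix "jnk" already present; 7 new (f, r, j, f, k, g, m)
  "cj" → prefix "cj" already present; 0 new (none)
  "vdxdp" → 5 new (v, d, x, d, p)
  "cjcbvcqhrv" → prefix "cj" already present; 8 new (c, b, v, c, q, h, r, v)
  "cjcbvcqhro" → prefix "cjcbvcqhr" already present; 1 new (o)
Total nodes = 5 + 9 + 3 + 3 + 2 + 1 + 7 + 0 + 5 + 8 + 1 = 44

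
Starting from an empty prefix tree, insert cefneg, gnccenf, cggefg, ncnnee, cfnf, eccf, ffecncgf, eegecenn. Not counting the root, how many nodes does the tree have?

46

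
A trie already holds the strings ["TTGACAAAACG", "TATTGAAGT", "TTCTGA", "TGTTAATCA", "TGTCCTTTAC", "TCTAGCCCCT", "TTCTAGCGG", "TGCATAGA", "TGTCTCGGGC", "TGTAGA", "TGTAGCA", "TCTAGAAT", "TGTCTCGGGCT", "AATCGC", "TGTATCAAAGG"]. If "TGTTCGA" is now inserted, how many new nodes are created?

3

"TGTT" is already a path in the trie; the remaining "CGA" must be added.
So 7 − 4 = 3 new nodes.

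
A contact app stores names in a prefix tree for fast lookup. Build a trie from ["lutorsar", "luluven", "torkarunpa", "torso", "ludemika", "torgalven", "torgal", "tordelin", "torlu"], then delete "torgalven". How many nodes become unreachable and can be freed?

3

Walk "torgalven" from the leaf back toward the root, removing each node that no remaining word uses.
The suffix "ven" (3 nodes) is used only by "torgalven"; "torgal" is itself a stored word, so pruning stops there.
Nodes removed: 3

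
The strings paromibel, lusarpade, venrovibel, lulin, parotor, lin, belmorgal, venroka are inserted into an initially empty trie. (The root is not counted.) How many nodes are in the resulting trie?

For each word, the new-node count is its length minus the longest prefix already in the trie:
  "paromibel" → 9 new (p, a, r, o, m, i, b, e, l)
  "lusarpade" → 9 new (l, u, s, a, r, p, a, d, e)
  "venrovibel" → 10 new (v, e, n, r, o, v, i, b, e, l)
  "lulin" → prefix "lu" already present; 3 new (l, i, n)
  "parotor" → prefix "paro" already present; 3 new (t, o, r)
  "lin" → prefix "l" already present; 2 new (i, n)
  "belmorgal" → 9 new (b, e, l, m, o, r, g, a, l)
  "venroka" → prefix "venro" already present; 2 new (k, a)
Total nodes = 9 + 9 + 10 + 3 + 3 + 2 + 9 + 2 = 47

47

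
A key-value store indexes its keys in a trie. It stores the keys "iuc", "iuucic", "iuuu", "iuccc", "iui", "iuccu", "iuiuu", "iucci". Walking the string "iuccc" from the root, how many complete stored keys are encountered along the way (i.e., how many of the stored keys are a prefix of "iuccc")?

Check each prefix of "iuccc" against the stored set — each match is an end-marker on the path.
Prefixes of the query that are stored words: "iuc", "iuccc"
Count: 2

2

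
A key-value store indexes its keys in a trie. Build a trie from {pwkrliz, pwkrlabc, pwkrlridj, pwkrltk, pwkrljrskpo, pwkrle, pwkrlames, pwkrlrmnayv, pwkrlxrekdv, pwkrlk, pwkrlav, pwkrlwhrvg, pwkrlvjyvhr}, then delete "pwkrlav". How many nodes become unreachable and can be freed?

1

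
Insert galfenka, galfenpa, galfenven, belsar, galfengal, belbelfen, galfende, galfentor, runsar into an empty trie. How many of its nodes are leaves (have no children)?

9

Leaves are exactly the stored words that no other stored word extends.
Those words: "belbelfen", "belsar", "galfende", "galfengal", "galfenka", "galfenpa", "galfentor", "galfenven", "runsar"
Leaf count: 9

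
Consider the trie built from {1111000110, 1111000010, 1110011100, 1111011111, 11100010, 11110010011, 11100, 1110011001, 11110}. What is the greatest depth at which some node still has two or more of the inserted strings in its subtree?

7

The deepest shared node is where two words last agree before diverging.
e.g. "1110011001" and "1110011100" share the prefix "1110011" of length 7; no pair shares a longer one.
Longest shared-prefix length: 7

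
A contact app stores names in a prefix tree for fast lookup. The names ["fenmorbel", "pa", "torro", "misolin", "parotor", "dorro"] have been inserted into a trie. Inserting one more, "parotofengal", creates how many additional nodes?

The longest prefix of "parotofengal" already in the trie is "paroto" (length 6).
New nodes needed: |"parotofengal"| − 6 = 12 − 6 = 6.

6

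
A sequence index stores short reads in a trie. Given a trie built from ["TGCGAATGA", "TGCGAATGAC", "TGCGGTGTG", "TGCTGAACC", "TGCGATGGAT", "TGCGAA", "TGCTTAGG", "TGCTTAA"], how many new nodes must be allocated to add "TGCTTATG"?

2

"TGCTTA" is already a path in the trie; the remaining "TG" must be added.
New nodes needed: |"TGCTTATG"| − 6 = 8 − 6 = 2.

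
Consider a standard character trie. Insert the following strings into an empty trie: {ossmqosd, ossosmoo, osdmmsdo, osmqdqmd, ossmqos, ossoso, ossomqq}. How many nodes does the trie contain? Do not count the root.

29

Trie structure (* marks end of a word):
(root)
└─ o
   └─ s
      ├─ d
      │  └─ m
      │     └─ m
      │        └─ s
      │           └─ d
      │              └─ o *
      ├─ m
      │  └─ q
      │     └─ d
      │        └─ q
      │           └─ m
      │              └─ d *
      └─ s
         ├─ m
         │  └─ q
         │     └─ o
         │        └─ s *
         │           └─ d *
         └─ o
            ├─ m
            │  └─ q
            │     └─ q *
            └─ s
               ├─ m
               │  └─ o
               │     └─ o *
               └─ o *
Counting every labelled node above: 29.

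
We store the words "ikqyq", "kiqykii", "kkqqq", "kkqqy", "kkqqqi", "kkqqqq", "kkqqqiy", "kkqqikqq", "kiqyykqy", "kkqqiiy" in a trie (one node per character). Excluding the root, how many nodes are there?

30

Trie structure (* marks end of a word):
(root)
├─ i
│  └─ k
│     └─ q
│        └─ y
│           └─ q *
└─ k
   ├─ i
   │  └─ q
   │     └─ y
   │        ├─ k
   │        │  └─ i
   │        │     └─ i *
   │        └─ y
   │           └─ k
   │              └─ q
   │                 └─ y *
   └─ k
      └─ q
         └─ q
            ├─ i
            │  ├─ i
            │  │  └─ y *
            │  └─ k
            │     └─ q
            │        └─ q *
            ├─ q *
            │  ├─ i *
            │  │  └─ y *
            │  └─ q *
            └─ y *
Counting every labelled node above: 30.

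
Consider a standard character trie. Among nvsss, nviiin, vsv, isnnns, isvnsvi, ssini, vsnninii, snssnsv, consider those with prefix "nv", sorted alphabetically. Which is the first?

DFS of the "nv" subtree visits, in order: "nviiin", "nvsss"
Position 1: nviiin

nviiin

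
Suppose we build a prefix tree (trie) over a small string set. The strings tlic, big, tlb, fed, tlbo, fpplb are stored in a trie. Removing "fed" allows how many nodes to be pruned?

Walk "fed" from the leaf back toward the root, removing each node that no remaining word uses.
The suffix "ed" (2 nodes) is used only by "fed"; the node for "f" still has the child "p", so pruning stops there.
Nodes removed: 2

2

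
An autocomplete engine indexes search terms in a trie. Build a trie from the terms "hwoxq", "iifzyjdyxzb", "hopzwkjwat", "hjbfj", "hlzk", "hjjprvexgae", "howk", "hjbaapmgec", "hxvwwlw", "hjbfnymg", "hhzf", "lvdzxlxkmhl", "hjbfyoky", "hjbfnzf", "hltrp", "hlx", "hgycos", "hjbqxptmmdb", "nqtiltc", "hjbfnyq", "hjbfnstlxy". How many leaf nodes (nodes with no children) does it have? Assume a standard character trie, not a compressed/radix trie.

Leaves are exactly the stored words that no other stored word extends.
Those words: "hgycos", "hhzf", "hjbaapmgec", "hjbfj", "hjbfnstlxy", "hjbfnymg", "hjbfnyq", "hjbfnzf", "hjbfyoky", "hjbqxptmmdb", "hjjprvexgae", "hltrp", "hlx", "hlzk", "hopzwkjwat", "howk", "hwoxq", "hxvwwlw", "iifzyjdyxzb", "lvdzxlxkmhl", "nqtiltc"
Leaf count: 21

21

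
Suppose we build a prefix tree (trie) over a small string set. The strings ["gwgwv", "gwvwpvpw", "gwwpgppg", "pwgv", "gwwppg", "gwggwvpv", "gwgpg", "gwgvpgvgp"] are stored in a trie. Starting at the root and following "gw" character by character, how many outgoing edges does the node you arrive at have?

3

The children of the "gw" node are the distinct next characters among strings starting with "gw".
Distinct next characters after "gw": g, v, w.
That node has 3 child edges.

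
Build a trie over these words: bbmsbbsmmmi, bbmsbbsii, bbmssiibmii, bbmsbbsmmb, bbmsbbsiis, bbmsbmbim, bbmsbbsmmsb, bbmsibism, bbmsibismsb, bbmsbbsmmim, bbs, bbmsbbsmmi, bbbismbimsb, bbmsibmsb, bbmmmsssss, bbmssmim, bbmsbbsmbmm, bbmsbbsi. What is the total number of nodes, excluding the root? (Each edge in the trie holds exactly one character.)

For each word, the new-node count is its length minus the longest prefix already in the trie:
  "bbmsbbsmmmi" → 11 new (b, b, m, s, b, b, s, m, m, m, i)
  "bbmsbbsii" → prefix "bbmsbbs" already present; 2 new (i, i)
  "bbmssiibmii" → prefix "bbms" already present; 7 new (s, i, i, b, m, i, i)
  "bbmsbbsmmb" → prefix "bbmsbbsmm" already present; 1 new (b)
  "bbmsbbsiis" → prefix "bbmsbbsii" already present; 1 new (s)
  "bbmsbmbim" → prefix "bbmsb" already present; 4 new (m, b, i, m)
  "bbmsbbsmmsb" → prefix "bbmsbbsmm" already present; 2 new (s, b)
  "bbmsibism" → prefix "bbms" already present; 5 new (i, b, i, s, m)
  "bbmsibismsb" → prefix "bbmsibism" already present; 2 new (s, b)
  "bbmsbbsmmim" → prefix "bbmsbbsmm" already present; 2 new (i, m)
  "bbs" → prefix "bb" already present; 1 new (s)
  "bbmsbbsmmi" → prefix "bbmsbbsmmi" already present; 0 new (none)
  "bbbismbimsb" → prefix "bb" already present; 9 new (b, i, s, m, b, i, m, s, b)
  "bbmsibmsb" → prefix "bbmsib" already present; 3 new (m, s, b)
  "bbmmmsssss" → prefix "bbm" already present; 7 new (m, m, s, s, s, s, s)
  "bbmssmim" → prefix "bbmss" already present; 3 new (m, i, m)
  "bbmsbbsmbmm" → prefix "bbmsbbsm" already present; 3 new (b, m, m)
  "bbmsbbsi" → prefix "bbmsbbsi" already present; 0 new (none)
Total nodes = 11 + 2 + 7 + 1 + 1 + 4 + 2 + 5 + 2 + 2 + 1 + 0 + 9 + 3 + 7 + 3 + 3 + 0 = 63

63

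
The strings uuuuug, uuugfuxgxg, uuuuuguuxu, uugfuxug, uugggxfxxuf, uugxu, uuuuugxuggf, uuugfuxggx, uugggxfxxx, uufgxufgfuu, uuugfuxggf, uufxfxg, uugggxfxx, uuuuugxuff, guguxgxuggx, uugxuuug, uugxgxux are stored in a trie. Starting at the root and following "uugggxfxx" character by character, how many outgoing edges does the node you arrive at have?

2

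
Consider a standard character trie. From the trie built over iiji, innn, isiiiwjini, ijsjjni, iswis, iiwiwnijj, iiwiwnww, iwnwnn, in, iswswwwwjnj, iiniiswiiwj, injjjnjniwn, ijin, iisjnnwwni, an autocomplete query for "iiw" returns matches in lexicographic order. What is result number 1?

iiwiwnijj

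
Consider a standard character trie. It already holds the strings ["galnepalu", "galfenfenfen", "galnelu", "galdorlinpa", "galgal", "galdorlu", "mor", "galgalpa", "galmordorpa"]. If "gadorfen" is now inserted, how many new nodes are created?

"ga" is already a path in the trie; the remaining "dorfen" must be added.
Each of the 6 remaining characters creates one node.

6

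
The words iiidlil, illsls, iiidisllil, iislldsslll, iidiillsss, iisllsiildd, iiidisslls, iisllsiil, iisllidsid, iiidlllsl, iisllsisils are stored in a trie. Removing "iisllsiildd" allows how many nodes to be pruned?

Walk "iisllsiildd" from the leaf back toward the root, removing each node that no remaining word uses.
The suffix "dd" (2 nodes) is used only by "iisllsiildd"; "iisllsiil" is itself a stored word, so pruning stops there.
Nodes removed: 2

2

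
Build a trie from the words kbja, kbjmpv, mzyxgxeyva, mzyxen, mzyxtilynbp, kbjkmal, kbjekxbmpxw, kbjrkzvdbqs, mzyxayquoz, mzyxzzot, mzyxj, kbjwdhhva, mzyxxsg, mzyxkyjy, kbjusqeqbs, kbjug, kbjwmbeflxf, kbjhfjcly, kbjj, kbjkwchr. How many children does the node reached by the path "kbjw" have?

2

Walk "kbjw" from the root, arriving at one node.
Characters that immediately follow "kbjw" among the stored strings: {d, m}.
That node has 2 child edges.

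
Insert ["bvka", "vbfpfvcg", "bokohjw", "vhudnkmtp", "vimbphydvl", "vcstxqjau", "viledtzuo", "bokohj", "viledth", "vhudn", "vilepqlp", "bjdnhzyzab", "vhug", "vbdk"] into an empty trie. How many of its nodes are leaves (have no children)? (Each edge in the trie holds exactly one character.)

A leaf is a node with no children — equivalently, the end of a word that is not a proper prefix of any other stored word.
Those words: "bjdnhzyzab", "bokohjw", "bvka", "vbdk", "vbfpfvcg", "vcstxqjau", "vhudnkmtp", "vhug", "viledth", "viledtzuo", "vilepqlp", "vimbphydvl"
Leaf count: 12

12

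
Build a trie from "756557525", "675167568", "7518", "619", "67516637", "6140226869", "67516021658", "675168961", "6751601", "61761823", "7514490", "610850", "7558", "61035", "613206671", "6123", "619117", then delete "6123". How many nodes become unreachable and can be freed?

2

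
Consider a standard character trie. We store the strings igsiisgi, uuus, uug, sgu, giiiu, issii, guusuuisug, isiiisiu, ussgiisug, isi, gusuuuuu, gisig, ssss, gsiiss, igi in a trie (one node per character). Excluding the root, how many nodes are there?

Trace insertions, counting only characters that open a new branch:
  "igsiisgi" → 8 new (i, g, s, i, i, s, g, i)
  "uuus" → 4 new (u, u, u, s)
  "uug" → prefix "uu" already present; 1 new (g)
  "sgu" → 3 new (s, g, u)
  "giiiu" → 5 new (g, i, i, i, u)
  "issii" → prefix "i" already present; 4 new (s, s, i, i)
  "guusuuisug" → prefix "g" already present; 9 new (u, u, s, u, u, i, s, u, g)
  "isiiisiu" → prefix "is" already present; 6 new (i, i, i, s, i, u)
  "ussgiisug" → prefix "u" already present; 8 new (s, s, g, i, i, s, u, g)
  "isi" → prefix "isi" already present; 0 new (none)
  "gusuuuuu" → prefix "gu" already present; 6 new (s, u, u, u, u, u)
  "gisig" → prefix "gi" already present; 3 new (s, i, g)
  "ssss" → prefix "s" already present; 3 new (s, s, s)
  "gsiiss" → prefix "g" already present; 5 new (s, i, i, s, s)
  "igi" → prefix "ig" already present; 1 new (i)
Total nodes = 8 + 4 + 1 + 3 + 5 + 4 + 9 + 6 + 8 + 0 + 6 + 3 + 3 + 5 + 1 = 66

66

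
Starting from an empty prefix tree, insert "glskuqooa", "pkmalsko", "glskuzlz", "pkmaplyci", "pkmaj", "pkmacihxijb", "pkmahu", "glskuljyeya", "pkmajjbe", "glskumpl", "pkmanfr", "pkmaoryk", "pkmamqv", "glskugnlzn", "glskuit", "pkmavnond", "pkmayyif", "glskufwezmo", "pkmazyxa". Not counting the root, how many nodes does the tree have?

83

Count nodes per top-level branch (shared prefixes stored once):
  'g'-branch (glskufwezmo, glskugnlzn, glskuit, glskuljyeya, glskumpl, glskuqooa, glskuzlz): 34 nodes
  'p'-branch (pkmacihxijb, pkmahu, pkmaj, pkmajjbe, pkmalsko, pkmamqv, pkmanfr, pkmaoryk, pkmaplyci, pkmavnond, pkmayyif, pkmazyxa): 49 nodes
Sum: 83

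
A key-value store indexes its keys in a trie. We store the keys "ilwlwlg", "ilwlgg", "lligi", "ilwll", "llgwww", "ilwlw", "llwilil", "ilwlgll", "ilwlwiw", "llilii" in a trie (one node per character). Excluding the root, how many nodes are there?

For each word, the new-node count is its length minus the longest prefix already in the trie:
  "ilwlwlg" → 7 new (i, l, w, l, w, l, g)
  "ilwlgg" → prefix "ilwl" already present; 2 new (g, g)
  "lligi" → 5 new (l, l, i, g, i)
  "ilwll" → prefix "ilwl" already present; 1 new (l)
  "llgwww" → prefix "ll" already present; 4 new (g, w, w, w)
  "ilwlw" → prefix "ilwlw" already present; 0 new (none)
  "llwilil" → prefix "ll" already present; 5 new (w, i, l, i, l)
  "ilwlgll" → prefix "ilwlg" already present; 2 new (l, l)
  "ilwlwiw" → prefix "ilwlw" already present; 2 new (i, w)
  "llilii" → prefix "lli" already present; 3 new (l, i, i)
Total nodes = 7 + 2 + 5 + 1 + 4 + 0 + 5 + 2 + 2 + 3 = 31

31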